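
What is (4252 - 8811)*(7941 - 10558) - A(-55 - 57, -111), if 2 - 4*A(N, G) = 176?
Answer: 23861893/2 ≈ 1.1931e+7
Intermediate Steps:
A(N, G) = -87/2 (A(N, G) = ½ - ¼*176 = ½ - 44 = -87/2)
(4252 - 8811)*(7941 - 10558) - A(-55 - 57, -111) = (4252 - 8811)*(7941 - 10558) - 1*(-87/2) = -4559*(-2617) + 87/2 = 11930903 + 87/2 = 23861893/2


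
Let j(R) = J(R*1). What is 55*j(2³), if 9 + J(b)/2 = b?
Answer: -110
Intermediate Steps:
J(b) = -18 + 2*b
j(R) = -18 + 2*R (j(R) = -18 + 2*(R*1) = -18 + 2*R)
55*j(2³) = 55*(-18 + 2*2³) = 55*(-18 + 2*8) = 55*(-18 + 16) = 55*(-2) = -110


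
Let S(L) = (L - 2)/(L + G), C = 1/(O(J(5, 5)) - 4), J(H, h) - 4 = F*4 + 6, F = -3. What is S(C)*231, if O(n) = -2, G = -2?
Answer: 231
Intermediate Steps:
J(H, h) = -2 (J(H, h) = 4 + (-3*4 + 6) = 4 + (-12 + 6) = 4 - 6 = -2)
C = -⅙ (C = 1/(-2 - 4) = 1/(-6) = -⅙ ≈ -0.16667)
S(L) = 1 (S(L) = (L - 2)/(L - 2) = (-2 + L)/(-2 + L) = 1)
S(C)*231 = 1*231 = 231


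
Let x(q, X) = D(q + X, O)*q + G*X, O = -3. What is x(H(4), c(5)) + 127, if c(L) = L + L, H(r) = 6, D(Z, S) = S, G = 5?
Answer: 159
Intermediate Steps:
c(L) = 2*L
x(q, X) = -3*q + 5*X
x(H(4), c(5)) + 127 = (-3*6 + 5*(2*5)) + 127 = (-18 + 5*10) + 127 = (-18 + 50) + 127 = 32 + 127 = 159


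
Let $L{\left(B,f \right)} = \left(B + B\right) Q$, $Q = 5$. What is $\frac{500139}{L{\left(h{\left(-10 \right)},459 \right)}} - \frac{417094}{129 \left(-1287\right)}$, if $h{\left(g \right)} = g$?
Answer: $- \frac{82992867797}{16602300} \approx -4998.9$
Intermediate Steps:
$L{\left(B,f \right)} = 10 B$ ($L{\left(B,f \right)} = \left(B + B\right) 5 = 2 B 5 = 10 B$)
$\frac{500139}{L{\left(h{\left(-10 \right)},459 \right)}} - \frac{417094}{129 \left(-1287\right)} = \frac{500139}{10 \left(-10\right)} - \frac{417094}{129 \left(-1287\right)} = \frac{500139}{-100} - \frac{417094}{-166023} = 500139 \left(- \frac{1}{100}\right) - - \frac{417094}{166023} = - \frac{500139}{100} + \frac{417094}{166023} = - \frac{82992867797}{16602300}$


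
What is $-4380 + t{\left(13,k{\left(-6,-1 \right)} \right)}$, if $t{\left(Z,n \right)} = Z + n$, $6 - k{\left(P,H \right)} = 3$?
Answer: $-4364$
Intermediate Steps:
$k{\left(P,H \right)} = 3$ ($k{\left(P,H \right)} = 6 - 3 = 3$)
$-4380 + t{\left(13,k{\left(-6,-1 \right)} \right)} = -4380 + \left(13 + 3\right) = -4380 + 16 = -4364$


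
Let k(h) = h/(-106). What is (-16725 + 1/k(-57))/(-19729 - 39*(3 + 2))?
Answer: 953219/1135668 ≈ 0.83935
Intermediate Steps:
k(h) = -h/106 (k(h) = h*(-1/106) = -h/106)
(-16725 + 1/k(-57))/(-19729 - 39*(3 + 2)) = (-16725 + 1/(-1/106*(-57)))/(-19729 - 39*(3 + 2)) = (-16725 + 1/(57/106))/(-19729 - 39*5) = (-16725 + 106/57)/(-19729 - 195) = -953219/57/(-19924) = -953219/57*(-1/19924) = 953219/1135668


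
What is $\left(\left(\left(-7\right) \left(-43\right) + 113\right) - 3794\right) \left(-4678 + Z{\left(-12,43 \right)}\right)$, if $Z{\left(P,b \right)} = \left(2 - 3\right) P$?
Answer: $15771080$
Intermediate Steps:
$Z{\left(P,b \right)} = - P$
$\left(\left(\left(-7\right) \left(-43\right) + 113\right) - 3794\right) \left(-4678 + Z{\left(-12,43 \right)}\right) = \left(\left(\left(-7\right) \left(-43\right) + 113\right) - 3794\right) \left(-4678 - -12\right) = \left(\left(301 + 113\right) - 3794\right) \left(-4678 + 12\right) = \left(414 - 3794\right) \left(-4666\right) = \left(-3380\right) \left(-4666\right) = 15771080$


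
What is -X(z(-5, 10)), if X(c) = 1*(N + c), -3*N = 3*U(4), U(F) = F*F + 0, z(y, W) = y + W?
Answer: 11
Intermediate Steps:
z(y, W) = W + y
U(F) = F² (U(F) = F² + 0 = F²)
N = -16 (N = -4² = -16 ≈ -16.000)
X(c) = -16 + c (X(c) = 1*(-16 + c) = -16 + c)
-X(z(-5, 10)) = -(-16 + (10 - 5)) = -(-16 + 5) = -1*(-11) = 11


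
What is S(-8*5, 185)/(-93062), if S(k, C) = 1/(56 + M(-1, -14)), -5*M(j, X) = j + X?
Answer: -1/5490658 ≈ -1.8213e-7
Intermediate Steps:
M(j, X) = -X/5 - j/5 (M(j, X) = -(j + X)/5 = -(X + j)/5 = -X/5 - j/5)
S(k, C) = 1/59 (S(k, C) = 1/(56 + (-⅕*(-14) - ⅕*(-1))) = 1/(56 + (14/5 + ⅕)) = 1/(56 + 3) = 1/59)
S(-8*5, 185)/(-93062) = (1/59)/(-93062) = (1/59)*(-1/93062) = -1/5490658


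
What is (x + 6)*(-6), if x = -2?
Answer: -24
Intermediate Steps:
(x + 6)*(-6) = (-2 + 6)*(-6) = 4*(-6) = -24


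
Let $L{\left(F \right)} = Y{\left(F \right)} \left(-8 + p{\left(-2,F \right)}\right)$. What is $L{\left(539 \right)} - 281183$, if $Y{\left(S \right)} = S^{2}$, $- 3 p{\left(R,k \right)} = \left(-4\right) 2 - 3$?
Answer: $- \frac{4620322}{3} \approx -1.5401 \cdot 10^{6}$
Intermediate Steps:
$p{\left(R,k \right)} = \frac{11}{3}$ ($p{\left(R,k \right)} = - \frac{\left(-4\right) 2 - 3}{3} = - \frac{-8 - 3}{3} = \left(- \frac{1}{3}\right) \left(-11\right) = \frac{11}{3}$)
$L{\left(F \right)} = - \frac{13 F^{2}}{3}$ ($L{\left(F \right)} = F^{2} \left(-8 + \frac{11}{3}\right) = F^{2} \left(- \frac{13}{3}\right) = - \frac{13 F^{2}}{3}$)
$L{\left(539 \right)} - 281183 = - \frac{13 \cdot 539^{2}}{3} - 281183 = \left(- \frac{13}{3}\right) 290521 - 281183 = - \frac{3776773}{3} - 281183 = - \frac{4620322}{3}$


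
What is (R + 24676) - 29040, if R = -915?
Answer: -5279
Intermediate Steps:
(R + 24676) - 29040 = (-915 + 24676) - 29040 = 23761 - 29040 = -5279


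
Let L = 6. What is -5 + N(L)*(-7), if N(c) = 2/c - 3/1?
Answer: 41/3 ≈ 13.667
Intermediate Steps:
N(c) = -3 + 2/c (N(c) = 2/c - 3*1 = 2/c - 3 = -3 + 2/c)
-5 + N(L)*(-7) = -5 + (-3 + 2/6)*(-7) = -5 + (-3 + 2*(1/6))*(-7) = -5 + (-3 + 1/3)*(-7) = -5 - 8/3*(-7) = -5 + 56/3 = 41/3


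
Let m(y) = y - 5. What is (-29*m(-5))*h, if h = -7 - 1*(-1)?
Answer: -1740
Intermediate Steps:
h = -6 (h = -7 + 1 = -6)
m(y) = -5 + y
(-29*m(-5))*h = -29*(-5 - 5)*(-6) = -29*(-10)*(-6) = 290*(-6) = -1740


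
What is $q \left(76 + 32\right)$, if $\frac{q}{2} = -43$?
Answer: $-9288$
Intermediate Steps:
$q = -86$ ($q = 2 \left(-43\right) = -86$)
$q \left(76 + 32\right) = - 86 \left(76 + 32\right) = \left(-86\right) 108 = -9288$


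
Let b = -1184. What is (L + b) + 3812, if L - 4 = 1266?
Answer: 3898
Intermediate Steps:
L = 1270 (L = 4 + 1266 = 1270)
(L + b) + 3812 = (1270 - 1184) + 3812 = 86 + 3812 = 3898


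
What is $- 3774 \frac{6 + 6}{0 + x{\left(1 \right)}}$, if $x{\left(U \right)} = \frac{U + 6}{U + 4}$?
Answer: $- \frac{226440}{7} \approx -32349.0$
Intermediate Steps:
$x{\left(U \right)} = \frac{6 + U}{4 + U}$
$- 3774 \frac{6 + 6}{0 + x{\left(1 \right)}} = - 3774 \frac{6 + 6}{0 + \frac{6 + 1}{4 + 1}} = - 3774 \frac{12}{0 + \frac{1}{5} \cdot 7} = - 3774 \frac{12}{0 + \frac{7}{5}} = - 3774 \frac{12}{\frac{7}{5}} = - 3774 \cdot 12 \cdot \frac{5}{7} = \left(-3774\right) \frac{60}{7} = - \frac{226440}{7}$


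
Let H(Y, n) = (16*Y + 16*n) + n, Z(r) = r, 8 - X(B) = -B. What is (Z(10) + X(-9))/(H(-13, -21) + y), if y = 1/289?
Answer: -867/54428 ≈ -0.015929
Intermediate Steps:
X(B) = 8 + B (X(B) = 8 - (-1)*B = 8 + B)
H(Y, n) = 16*Y + 17*n
y = 1/289 ≈ 0.0034602
(Z(10) + X(-9))/(H(-13, -21) + y) = (10 + (8 - 9))/((16*(-13) + 17*(-21)) + 1/289) = (10 - 1)/((-208 - 357) + 1/289) = 9/(-565 + 1/289) = 9/(-163284/289) = 9*(-289/163284) = -867/54428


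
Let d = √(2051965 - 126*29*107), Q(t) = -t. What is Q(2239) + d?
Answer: -2239 + √1660987 ≈ -950.21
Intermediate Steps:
d = √1660987 (d = √(2051965 - 3654*107) = √(2051965 - 390978) = √1660987 ≈ 1288.8)
Q(2239) + d = -1*2239 + √1660987 = -2239 + √1660987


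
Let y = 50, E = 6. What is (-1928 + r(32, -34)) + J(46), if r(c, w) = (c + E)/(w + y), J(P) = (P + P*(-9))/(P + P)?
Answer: -15437/8 ≈ -1929.6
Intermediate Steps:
J(P) = -4 (J(P) = (P - 9*P)/((2*P)) = (-8*P)*(1/(2*P)) = -4)
r(c, w) = (6 + c)/(50 + w) (r(c, w) = (c + 6)/(w + 50) = (6 + c)/(50 + w))
(-1928 + r(32, -34)) + J(46) = (-1928 + (6 + 32)/(50 - 34)) - 4 = (-1928 + 38/16) - 4 = (-1928 + (1/16)*38) - 4 = (-1928 + 19/8) - 4 = -15405/8 - 4 = -15437/8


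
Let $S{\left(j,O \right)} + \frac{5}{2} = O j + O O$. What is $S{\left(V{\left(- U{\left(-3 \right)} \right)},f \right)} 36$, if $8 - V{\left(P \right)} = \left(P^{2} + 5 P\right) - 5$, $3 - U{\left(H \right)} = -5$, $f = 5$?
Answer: $-1170$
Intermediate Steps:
$U{\left(H \right)} = 8$ ($U{\left(H \right)} = 3 - -5 = 3 + 5 = 8$)
$V{\left(P \right)} = 13 - P^{2} - 5 P$ ($V{\left(P \right)} = 8 - \left(\left(P^{2} + 5 P\right) - 5\right) = 8 - \left(-5 + P^{2} + 5 P\right) = 13 - P^{2} - 5 P$)
$S{\left(j,O \right)} = - \frac{5}{2} + O^{2} + O j$ ($S{\left(j,O \right)} = - \frac{5}{2} + \left(O j + O O\right) = - \frac{5}{2} + \left(O j + O^{2}\right) = - \frac{5}{2} + \left(O^{2} + O j\right) = - \frac{5}{2} + O^{2} + O j$)
$S{\left(V{\left(- U{\left(-3 \right)} \right)},f \right)} 36 = \left(- \frac{5}{2} + 5^{2} + 5 \left(13 - \left(\left(-1\right) 8\right)^{2} - 5 \left(\left(-1\right) 8\right)\right)\right) 36 = \left(- \frac{5}{2} + 25 + 5 \left(13 - \left(-8\right)^{2} - -40\right)\right) 36 = \left(- \frac{5}{2} + 25 + 5 \left(13 - 64 + 40\right)\right) 36 = \left(- \frac{5}{2} + 25 + 5 \left(-11\right)\right) 36 = \left(- \frac{5}{2} + 25 - 55\right) 36 = \left(- \frac{65}{2}\right) 36 = -1170$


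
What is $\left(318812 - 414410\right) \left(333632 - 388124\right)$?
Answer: $5209326216$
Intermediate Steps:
$\left(318812 - 414410\right) \left(333632 - 388124\right) = \left(-95598\right) \left(-54492\right) = 5209326216$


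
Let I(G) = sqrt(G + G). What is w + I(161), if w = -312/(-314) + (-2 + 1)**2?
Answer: 313/157 + sqrt(322) ≈ 19.938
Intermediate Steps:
I(G) = sqrt(2)*sqrt(G) (I(G) = sqrt(2*G) = sqrt(2)*sqrt(G))
w = 313/157 (w = -1/314*(-312) + (-1)**2 = 156/157 + 1 = 313/157 ≈ 1.9936)
w + I(161) = 313/157 + sqrt(2)*sqrt(161) = 313/157 + sqrt(322)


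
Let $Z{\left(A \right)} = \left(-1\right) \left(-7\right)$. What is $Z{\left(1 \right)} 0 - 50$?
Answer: $-50$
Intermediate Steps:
$Z{\left(A \right)} = 7$
$Z{\left(1 \right)} 0 - 50 = 7 \cdot 0 - 50 = 0 - 50 = -50$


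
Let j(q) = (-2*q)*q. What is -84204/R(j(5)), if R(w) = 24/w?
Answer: 175425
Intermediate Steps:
j(q) = -2*q²
-84204/R(j(5)) = -84204/(24/((-2*5²))) = -84204/(24/((-2*25))) = -84204/(24/(-50)) = -84204/(24*(-1/50)) = -84204/(-12/25) = -84204*(-25/12) = 175425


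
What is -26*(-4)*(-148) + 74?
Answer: -15318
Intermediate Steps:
-26*(-4)*(-148) + 74 = 104*(-148) + 74 = -15392 + 74 = -15318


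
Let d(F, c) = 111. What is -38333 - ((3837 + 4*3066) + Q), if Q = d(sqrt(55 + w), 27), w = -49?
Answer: -54545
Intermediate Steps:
Q = 111
-38333 - ((3837 + 4*3066) + Q) = -38333 - ((3837 + 4*3066) + 111) = -38333 - ((3837 + 12264) + 111) = -38333 - (16101 + 111) = -38333 - 1*16212 = -38333 - 16212 = -54545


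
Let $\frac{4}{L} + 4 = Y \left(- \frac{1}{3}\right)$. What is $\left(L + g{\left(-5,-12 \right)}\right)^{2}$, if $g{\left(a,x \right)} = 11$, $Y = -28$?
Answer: $\frac{2209}{16} \approx 138.06$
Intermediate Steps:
$L = \frac{3}{4}$ ($L = \frac{4}{-4 - 28 \left(- \frac{1}{3}\right)} = \frac{4}{-4 - 28 \left(\left(-1\right) \frac{1}{3}\right)} = \frac{4}{-4 - - \frac{28}{3}} = \frac{4}{-4 + \frac{28}{3}} = \frac{4}{\frac{16}{3}} = 4 \cdot \frac{3}{16} = \frac{3}{4} \approx 0.75$)
$\left(L + g{\left(-5,-12 \right)}\right)^{2} = \left(\frac{3}{4} + 11\right)^{2} = \left(\frac{47}{4}\right)^{2} = \frac{2209}{16}$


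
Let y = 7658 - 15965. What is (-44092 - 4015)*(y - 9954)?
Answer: 878481927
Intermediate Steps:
y = -8307
(-44092 - 4015)*(y - 9954) = (-44092 - 4015)*(-8307 - 9954) = -48107*(-18261) = 878481927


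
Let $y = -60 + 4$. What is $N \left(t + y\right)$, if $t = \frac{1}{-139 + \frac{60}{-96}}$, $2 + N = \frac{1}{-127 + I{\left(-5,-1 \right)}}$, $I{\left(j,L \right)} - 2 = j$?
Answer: $\frac{1632816}{14521} \approx 112.45$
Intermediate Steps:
$I{\left(j,L \right)} = 2 + j$
$y = -56$
$N = - \frac{261}{130}$ ($N = -2 + \frac{1}{-127 + \left(2 - 5\right)} = -2 + \frac{1}{-127 - 3} = -2 + \frac{1}{-130} = -2 - \frac{1}{130} = - \frac{261}{130} \approx -2.0077$)
$t = - \frac{8}{1117}$ ($t = \frac{1}{-139 + 60 \left(- \frac{1}{96}\right)} = \frac{1}{-139 - \frac{5}{8}} = \frac{1}{- \frac{1117}{8}} = - \frac{8}{1117} \approx -0.007162$)
$N \left(t + y\right) = - \frac{261 \left(- \frac{8}{1117} - 56\right)}{130} = \left(- \frac{261}{130}\right) \left(- \frac{62560}{1117}\right) = \frac{1632816}{14521}$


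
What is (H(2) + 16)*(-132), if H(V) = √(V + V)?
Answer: -2376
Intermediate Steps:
H(V) = √2*√V (H(V) = √(2*V) = √2*√V)
(H(2) + 16)*(-132) = (√2*√2 + 16)*(-132) = (2 + 16)*(-132) = 18*(-132) = -2376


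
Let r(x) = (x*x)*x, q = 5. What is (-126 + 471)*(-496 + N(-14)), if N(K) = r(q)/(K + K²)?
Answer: -31100715/182 ≈ -1.7088e+5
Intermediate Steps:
r(x) = x³ (r(x) = x²*x = x³)
N(K) = 125/(K + K²) (N(K) = 5³/(K + K²) = 125/(K + K²))
(-126 + 471)*(-496 + N(-14)) = (-126 + 471)*(-496 + 125/(-14*(1 - 14))) = 345*(-496 + 125*(-1/14)/(-13)) = 345*(-496 + 125*(-1/14)*(-1/13)) = 345*(-496 + 125/182) = 345*(-90147/182) = -31100715/182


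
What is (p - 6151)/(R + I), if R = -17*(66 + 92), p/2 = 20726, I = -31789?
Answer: -5043/4925 ≈ -1.0240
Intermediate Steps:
p = 41452 (p = 2*20726 = 41452)
R = -2686 (R = -17*158 = -2686)
(p - 6151)/(R + I) = (41452 - 6151)/(-2686 - 31789) = 35301/(-34475) = 35301*(-1/34475) = -5043/4925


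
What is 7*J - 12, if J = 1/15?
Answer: -173/15 ≈ -11.533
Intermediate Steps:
J = 1/15 ≈ 0.066667
7*J - 12 = 7*(1/15) - 12 = 7/15 - 12 = -173/15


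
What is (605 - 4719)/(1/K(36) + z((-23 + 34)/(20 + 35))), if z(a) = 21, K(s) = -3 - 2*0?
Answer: -6171/31 ≈ -199.06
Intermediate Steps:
K(s) = -3 (K(s) = -3 + 0 = -3)
(605 - 4719)/(1/K(36) + z((-23 + 34)/(20 + 35))) = (605 - 4719)/(1/(-3) + 21) = -4114/(-⅓ + 21) = -4114/62/3 = -4114*3/62 = -6171/31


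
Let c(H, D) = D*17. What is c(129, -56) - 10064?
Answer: -11016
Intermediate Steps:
c(H, D) = 17*D
c(129, -56) - 10064 = 17*(-56) - 10064 = -952 - 10064 = -11016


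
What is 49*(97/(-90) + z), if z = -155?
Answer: -688303/90 ≈ -7647.8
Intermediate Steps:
49*(97/(-90) + z) = 49*(97/(-90) - 155) = 49*(97*(-1/90) - 155) = 49*(-97/90 - 155) = 49*(-14047/90) = -688303/90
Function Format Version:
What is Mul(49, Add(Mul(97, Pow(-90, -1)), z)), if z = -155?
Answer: Rational(-688303, 90) ≈ -7647.8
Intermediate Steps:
Mul(49, Add(Mul(97, Pow(-90, -1)), z)) = Mul(49, Add(Mul(97, Pow(-90, -1)), -155)) = Mul(49, Add(Mul(97, Rational(-1, 90)), -155)) = Mul(49, Add(Rational(-97, 90), -155)) = Mul(49, Rational(-14047, 90)) = Rational(-688303, 90)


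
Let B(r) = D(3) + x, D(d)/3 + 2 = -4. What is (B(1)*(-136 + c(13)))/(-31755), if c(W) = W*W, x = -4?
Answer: 242/10585 ≈ 0.022863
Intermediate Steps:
D(d) = -18 (D(d) = -6 + 3*(-4) = -6 - 12 = -18)
B(r) = -22 (B(r) = -18 - 4 = -22)
c(W) = W²
(B(1)*(-136 + c(13)))/(-31755) = -22*(-136 + 13²)/(-31755) = -22*(-136 + 169)*(-1/31755) = -22*33*(-1/31755) = -726*(-1/31755) = 242/10585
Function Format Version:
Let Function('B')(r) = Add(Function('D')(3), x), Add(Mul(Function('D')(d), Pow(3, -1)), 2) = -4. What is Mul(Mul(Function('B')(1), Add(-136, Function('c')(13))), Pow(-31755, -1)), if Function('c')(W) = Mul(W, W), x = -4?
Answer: Rational(242, 10585) ≈ 0.022863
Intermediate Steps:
Function('D')(d) = -18 (Function('D')(d) = Add(-6, Mul(3, -4)) = Add(-6, -12) = -18)
Function('B')(r) = -22 (Function('B')(r) = Add(-18, -4) = -22)
Function('c')(W) = Pow(W, 2)
Mul(Mul(Function('B')(1), Add(-136, Function('c')(13))), Pow(-31755, -1)) = Mul(Mul(-22, Add(-136, Pow(13, 2))), Pow(-31755, -1)) = Mul(Mul(-22, Add(-136, 169)), Rational(-1, 31755)) = Mul(Mul(-22, 33), Rational(-1, 31755)) = Mul(-726, Rational(-1, 31755)) = Rational(242, 10585)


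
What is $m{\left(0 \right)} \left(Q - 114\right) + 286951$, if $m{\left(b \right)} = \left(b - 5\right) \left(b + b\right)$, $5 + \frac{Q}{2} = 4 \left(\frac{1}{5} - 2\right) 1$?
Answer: $286951$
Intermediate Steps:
$Q = - \frac{122}{5}$ ($Q = -10 + 2 \cdot 4 \left(\frac{1}{5} - 2\right) 1 = -10 + 2 \cdot 4 \left(\left(- \frac{9}{5}\right) 1\right) = -10 + 2 \cdot 4 \left(- \frac{9}{5}\right) = -10 + 2 \left(- \frac{36}{5}\right) = -10 - \frac{72}{5} = - \frac{122}{5} \approx -24.4$)
$m{\left(b \right)} = 2 b \left(-5 + b\right)$ ($m{\left(b \right)} = \left(-5 + b\right) 2 b = 2 b \left(-5 + b\right)$)
$m{\left(0 \right)} \left(Q - 114\right) + 286951 = 2 \cdot 0 \left(-5 + 0\right) \left(- \frac{122}{5} - 114\right) + 286951 = 2 \cdot 0 \left(-5\right) \left(- \frac{692}{5}\right) + 286951 = 0 \left(- \frac{692}{5}\right) + 286951 = 0 + 286951 = 286951$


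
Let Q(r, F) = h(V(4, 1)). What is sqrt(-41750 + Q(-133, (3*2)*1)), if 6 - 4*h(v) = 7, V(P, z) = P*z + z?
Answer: I*sqrt(167001)/2 ≈ 204.33*I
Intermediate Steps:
V(P, z) = z + P*z
h(v) = -1/4 (h(v) = 3/2 - 1/4*7 = 3/2 - 7/4 = -1/4)
Q(r, F) = -1/4
sqrt(-41750 + Q(-133, (3*2)*1)) = sqrt(-41750 - 1/4) = sqrt(-167001/4) = I*sqrt(167001)/2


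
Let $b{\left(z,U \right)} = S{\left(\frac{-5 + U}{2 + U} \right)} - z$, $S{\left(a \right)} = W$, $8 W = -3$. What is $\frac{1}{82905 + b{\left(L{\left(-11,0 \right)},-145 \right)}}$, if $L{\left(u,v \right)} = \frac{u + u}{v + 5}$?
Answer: $\frac{40}{3316361} \approx 1.2061 \cdot 10^{-5}$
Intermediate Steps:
$W = - \frac{3}{8}$ ($W = \frac{1}{8} \left(-3\right) = - \frac{3}{8} \approx -0.375$)
$L{\left(u,v \right)} = \frac{2 u}{5 + v}$
$S{\left(a \right)} = - \frac{3}{8}$
$b{\left(z,U \right)} = - \frac{3}{8} - z$
$\frac{1}{82905 + b{\left(L{\left(-11,0 \right)},-145 \right)}} = \frac{1}{82905 - \left(\frac{3}{8} + 2 \left(-11\right) \frac{1}{5 + 0}\right)} = \frac{1}{82905 - \left(\frac{3}{8} + 2 \left(-11\right) \frac{1}{5}\right)} = \frac{1}{82905 - - \frac{161}{40}} = \frac{1}{82905 + \left(- \frac{3}{8} + \frac{22}{5}\right)} = \frac{1}{82905 + \frac{161}{40}} = \frac{1}{\frac{3316361}{40}} = \frac{40}{3316361}$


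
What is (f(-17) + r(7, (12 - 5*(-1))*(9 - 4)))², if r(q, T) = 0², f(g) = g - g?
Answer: 0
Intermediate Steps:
f(g) = 0
r(q, T) = 0
(f(-17) + r(7, (12 - 5*(-1))*(9 - 4)))² = (0 + 0)² = 0² = 0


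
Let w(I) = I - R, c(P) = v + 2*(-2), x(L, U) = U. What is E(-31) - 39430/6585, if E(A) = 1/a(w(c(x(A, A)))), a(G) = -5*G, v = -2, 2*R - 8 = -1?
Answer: -746536/125115 ≈ -5.9668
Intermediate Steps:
R = 7/2 (R = 4 + (½)*(-1) = 4 - ½ = 7/2 ≈ 3.5000)
c(P) = -6 (c(P) = -2 + 2*(-2) = -2 - 4 = -6)
w(I) = -7/2 + I (w(I) = I - 1*7/2 = I - 7/2 = -7/2 + I)
E(A) = 2/95 (E(A) = 1/(-5*(-7/2 - 6)) = 1/(-5*(-19/2)) = 1/(95/2) = 2/95)
E(-31) - 39430/6585 = 2/95 - 39430/6585 = 2/95 - 1*7886/1317 = 2/95 - 7886/1317 = -746536/125115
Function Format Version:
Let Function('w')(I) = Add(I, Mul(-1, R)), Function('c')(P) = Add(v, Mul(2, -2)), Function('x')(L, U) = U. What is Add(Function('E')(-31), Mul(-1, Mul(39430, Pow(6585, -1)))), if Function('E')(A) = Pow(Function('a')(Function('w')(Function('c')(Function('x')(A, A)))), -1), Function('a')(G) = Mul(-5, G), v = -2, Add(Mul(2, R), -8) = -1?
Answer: Rational(-746536, 125115) ≈ -5.9668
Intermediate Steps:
R = Rational(7, 2) (R = Add(4, Mul(Rational(1, 2), -1)) = Add(4, Rational(-1, 2)) = Rational(7, 2) ≈ 3.5000)
Function('c')(P) = -6 (Function('c')(P) = Add(-2, Mul(2, -2)) = Add(-2, -4) = -6)
Function('w')(I) = Add(Rational(-7, 2), I) (Function('w')(I) = Add(I, Mul(-1, Rational(7, 2))) = Add(I, Rational(-7, 2)) = Add(Rational(-7, 2), I))
Function('E')(A) = Rational(2, 95) (Function('E')(A) = Pow(Mul(-5, Add(Rational(-7, 2), -6)), -1) = Pow(Mul(-5, Rational(-19, 2)), -1) = Pow(Rational(95, 2), -1) = Rational(2, 95))
Add(Function('E')(-31), Mul(-1, Mul(39430, Pow(6585, -1)))) = Add(Rational(2, 95), Mul(-1, Mul(39430, Pow(6585, -1)))) = Add(Rational(2, 95), Mul(-1, Mul(39430, Rational(1, 6585)))) = Add(Rational(2, 95), Mul(-1, Rational(7886, 1317))) = Add(Rational(2, 95), Rational(-7886, 1317)) = Rational(-746536, 125115)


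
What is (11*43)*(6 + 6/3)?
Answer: 3784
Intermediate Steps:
(11*43)*(6 + 6/3) = 473*(6 + 6*(⅓)) = 473*(6 + 2) = 473*8 = 3784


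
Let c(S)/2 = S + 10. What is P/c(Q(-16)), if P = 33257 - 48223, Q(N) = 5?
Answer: -7483/15 ≈ -498.87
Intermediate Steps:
c(S) = 20 + 2*S (c(S) = 2*(S + 10) = 2*(10 + S) = 20 + 2*S)
P = -14966
P/c(Q(-16)) = -14966/(20 + 2*5) = -14966/(20 + 10) = -14966/30 = -14966*1/30 = -7483/15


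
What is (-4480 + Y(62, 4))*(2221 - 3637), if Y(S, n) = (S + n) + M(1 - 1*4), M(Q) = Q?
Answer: 6254472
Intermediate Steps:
Y(S, n) = -3 + S + n (Y(S, n) = (S + n) + (1 - 1*4) = (S + n) + (1 - 4) = (S + n) - 3 = -3 + S + n)
(-4480 + Y(62, 4))*(2221 - 3637) = (-4480 + (-3 + 62 + 4))*(2221 - 3637) = (-4480 + 63)*(-1416) = -4417*(-1416) = 6254472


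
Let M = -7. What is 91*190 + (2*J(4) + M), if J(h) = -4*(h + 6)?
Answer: 17203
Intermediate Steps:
J(h) = -24 - 4*h (J(h) = -4*(6 + h) = -24 - 4*h)
91*190 + (2*J(4) + M) = 91*190 + (2*(-24 - 4*4) - 7) = 17290 + (2*(-24 - 16) - 7) = 17290 + (2*(-40) - 7) = 17290 + (-80 - 7) = 17290 - 87 = 17203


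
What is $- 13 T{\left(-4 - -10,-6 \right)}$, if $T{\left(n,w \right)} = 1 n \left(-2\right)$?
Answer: $156$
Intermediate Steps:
$T{\left(n,w \right)} = - 2 n$ ($T{\left(n,w \right)} = n \left(-2\right) = - 2 n$)
$- 13 T{\left(-4 - -10,-6 \right)} = - 13 \left(- 2 \left(-4 - -10\right)\right) = - 13 \left(- 2 \left(-4 + 10\right)\right) = - 13 \left(\left(-2\right) 6\right) = \left(-13\right) \left(-12\right) = 156$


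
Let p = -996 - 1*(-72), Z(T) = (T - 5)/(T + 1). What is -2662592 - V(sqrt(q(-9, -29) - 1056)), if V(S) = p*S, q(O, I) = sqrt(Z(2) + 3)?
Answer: -2662592 + 924*I*sqrt(1056 - sqrt(2)) ≈ -2.6626e+6 + 30006.0*I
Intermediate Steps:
Z(T) = (-5 + T)/(1 + T)
q(O, I) = sqrt(2) (q(O, I) = sqrt((-5 + 2)/(1 + 2) + 3) = sqrt(-3/3 + 3) = sqrt((1/3)*(-3) + 3) = sqrt(-1 + 3) = sqrt(2))
p = -924 (p = -996 + 72 = -924)
V(S) = -924*S
-2662592 - V(sqrt(q(-9, -29) - 1056)) = -2662592 - (-924)*sqrt(sqrt(2) - 1056) = -2662592 - (-924)*sqrt(-1056 + sqrt(2)) = -2662592 + 924*sqrt(-1056 + sqrt(2))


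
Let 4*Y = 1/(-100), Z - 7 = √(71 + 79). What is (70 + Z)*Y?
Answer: -77/400 - √6/80 ≈ -0.22312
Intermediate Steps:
Z = 7 + 5*√6 (Z = 7 + √(71 + 79) = 7 + √150 = 7 + 5*√6 ≈ 19.247)
Y = -1/400 (Y = (¼)/(-100) = (¼)*(-1/100) = -1/400 ≈ -0.0025000)
(70 + Z)*Y = (70 + (7 + 5*√6))*(-1/400) = (77 + 5*√6)*(-1/400) = -77/400 - √6/80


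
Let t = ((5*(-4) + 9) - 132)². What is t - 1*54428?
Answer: -33979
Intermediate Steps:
t = 20449 (t = ((-20 + 9) - 132)² = (-11 - 132)² = (-143)² = 20449)
t - 1*54428 = 20449 - 1*54428 = 20449 - 54428 = -33979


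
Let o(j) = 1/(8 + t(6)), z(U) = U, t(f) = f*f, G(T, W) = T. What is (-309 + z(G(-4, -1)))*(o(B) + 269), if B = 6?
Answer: -3704981/44 ≈ -84204.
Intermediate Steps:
t(f) = f**2
o(j) = 1/44 (o(j) = 1/(8 + 6**2) = 1/(8 + 36) = 1/44)
(-309 + z(G(-4, -1)))*(o(B) + 269) = (-309 - 4)*(1/44 + 269) = -313*11837/44 = -3704981/44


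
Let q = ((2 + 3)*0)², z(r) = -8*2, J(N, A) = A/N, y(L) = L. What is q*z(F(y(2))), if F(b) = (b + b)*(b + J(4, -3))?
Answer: 0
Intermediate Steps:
F(b) = 2*b*(-¾ + b) (F(b) = (b + b)*(b - 3/4) = (2*b)*(b - 3*¼) = (2*b)*(b - ¾) = (2*b)*(-¾ + b) = 2*b*(-¾ + b))
z(r) = -16
q = 0 (q = (5*0)² = 0² = 0)
q*z(F(y(2))) = 0*(-16) = 0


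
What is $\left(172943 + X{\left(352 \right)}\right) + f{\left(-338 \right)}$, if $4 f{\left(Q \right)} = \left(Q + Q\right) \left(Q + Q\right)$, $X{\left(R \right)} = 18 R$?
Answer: $293523$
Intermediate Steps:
$f{\left(Q \right)} = Q^{2}$ ($f{\left(Q \right)} = \frac{\left(Q + Q\right) \left(Q + Q\right)}{4} = \frac{2 Q 2 Q}{4} = \frac{4 Q^{2}}{4} = Q^{2}$)
$\left(172943 + X{\left(352 \right)}\right) + f{\left(-338 \right)} = \left(172943 + 18 \cdot 352\right) + \left(-338\right)^{2} = \left(172943 + 6336\right) + 114244 = 179279 + 114244 = 293523$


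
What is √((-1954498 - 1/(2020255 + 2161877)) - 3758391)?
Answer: I*√24979932880614058017/2091066 ≈ 2390.2*I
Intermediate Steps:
√((-1954498 - 1/(2020255 + 2161877)) - 3758391) = √((-1954498 - 1/4182132) - 3758391) = √(-8173968629737/4182132 - 3758391) = √(-23892055899349/4182132) = I*√24979932880614058017/2091066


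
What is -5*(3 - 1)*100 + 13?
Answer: -987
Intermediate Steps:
-5*(3 - 1)*100 + 13 = -5*2*100 + 13 = -10*100 + 13 = -1000 + 13 = -987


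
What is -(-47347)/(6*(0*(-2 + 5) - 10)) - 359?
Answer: -68887/60 ≈ -1148.1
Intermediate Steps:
-(-47347)/(6*(0*(-2 + 5) - 10)) - 359 = -(-47347)/(6*(0*3 - 10)) - 359 = -(-47347)/(6*(0 - 10)) - 359 = -(-47347)/(6*(-10)) - 359 = -(-47347)/(-60) - 359 = -(-47347)*(-1)/60 - 359 = -419*113/60 - 359 = -47347/60 - 359 = -68887/60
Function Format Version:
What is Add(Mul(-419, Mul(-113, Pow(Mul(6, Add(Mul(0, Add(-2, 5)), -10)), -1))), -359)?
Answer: Rational(-68887, 60) ≈ -1148.1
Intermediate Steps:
Add(Mul(-419, Mul(-113, Pow(Mul(6, Add(Mul(0, Add(-2, 5)), -10)), -1))), -359) = Add(Mul(-419, Mul(-113, Pow(Mul(6, Add(Mul(0, 3), -10)), -1))), -359) = Add(Mul(-419, Mul(-113, Pow(Mul(6, Add(0, -10)), -1))), -359) = Add(Mul(-419, Mul(-113, Pow(Mul(6, -10), -1))), -359) = Add(Mul(-419, Mul(-113, Pow(-60, -1))), -359) = Add(Mul(-419, Mul(-113, Rational(-1, 60))), -359) = Add(Mul(-419, Rational(113, 60)), -359) = Add(Rational(-47347, 60), -359) = Rational(-68887, 60)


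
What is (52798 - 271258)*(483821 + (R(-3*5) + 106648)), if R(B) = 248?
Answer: -129048035820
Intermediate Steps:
(52798 - 271258)*(483821 + (R(-3*5) + 106648)) = (52798 - 271258)*(483821 + (248 + 106648)) = -218460*(483821 + 106896) = -218460*590717 = -129048035820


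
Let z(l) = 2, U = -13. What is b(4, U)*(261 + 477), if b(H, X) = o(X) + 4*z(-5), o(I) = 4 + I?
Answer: -738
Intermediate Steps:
b(H, X) = 12 + X (b(H, X) = (4 + X) + 4*2 = (4 + X) + 8 = 12 + X)
b(4, U)*(261 + 477) = (12 - 13)*(261 + 477) = -1*738 = -738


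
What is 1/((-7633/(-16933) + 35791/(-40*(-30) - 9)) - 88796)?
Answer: -20167203/1790151817682 ≈ -1.1266e-5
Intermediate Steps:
1/((-7633/(-16933) + 35791/(-40*(-30) - 9)) - 88796) = 1/((-7633*(-1/16933) + 35791/(1200 - 9)) - 88796) = 1/((7633/16933 + 35791/1191) - 88796) = 1/(615139906/20167203 - 88796) = 1/(-1790151817682/20167203) = -20167203/1790151817682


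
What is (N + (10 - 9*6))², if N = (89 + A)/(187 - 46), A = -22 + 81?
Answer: 36675136/19881 ≈ 1844.7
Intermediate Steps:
A = 59
N = 148/141 (N = (89 + 59)/(187 - 46) = 148/141 ≈ 1.0496)
(N + (10 - 9*6))² = (148/141 + (10 - 9*6))² = (148/141 + (10 - 54))² = (148/141 - 44)² = (-6056/141)² = 36675136/19881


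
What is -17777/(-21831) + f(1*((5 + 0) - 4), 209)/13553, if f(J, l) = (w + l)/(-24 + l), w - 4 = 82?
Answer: 8915760226/10947395091 ≈ 0.81442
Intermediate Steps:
w = 86 (w = 4 + 82 = 86)
f(J, l) = (86 + l)/(-24 + l)
-17777/(-21831) + f(1*((5 + 0) - 4), 209)/13553 = -17777/(-21831) + ((86 + 209)/(-24 + 209))/13553 = -17777*(-1/21831) + (295/185)*(1/13553) = 17777/21831 + ((1/185)*295)*(1/13553) = 17777/21831 + (59/37)*(1/13553) = 17777/21831 + 59/501461 = 8915760226/10947395091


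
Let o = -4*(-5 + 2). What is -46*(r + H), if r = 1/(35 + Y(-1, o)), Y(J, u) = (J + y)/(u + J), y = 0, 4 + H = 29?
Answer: -221053/192 ≈ -1151.3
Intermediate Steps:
H = 25 (H = -4 + 29 = 25)
o = 12 (o = -4*(-3) = 12)
Y(J, u) = J/(J + u) (Y(J, u) = (J + 0)/(u + J) = J/(J + u))
r = 11/384 (r = 1/(35 - 1/(-1 + 12)) = 1/(35 - 1/11) = 1/(384/11) = 11/384 ≈ 0.028646)
-46*(r + H) = -46*(11/384 + 25) = -46*9611/384 = -221053/192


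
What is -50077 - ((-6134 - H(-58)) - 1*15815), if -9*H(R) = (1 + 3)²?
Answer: -253168/9 ≈ -28130.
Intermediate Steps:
H(R) = -16/9 (H(R) = -(1 + 3)²/9 = -⅑*4² = -⅑*16 = -16/9)
-50077 - ((-6134 - H(-58)) - 1*15815) = -50077 - ((-6134 - 1*(-16/9)) - 1*15815) = -50077 - ((-6134 + 16/9) - 15815) = -50077 - (-55190/9 - 15815) = -50077 - 1*(-197525/9) = -50077 + 197525/9 = -253168/9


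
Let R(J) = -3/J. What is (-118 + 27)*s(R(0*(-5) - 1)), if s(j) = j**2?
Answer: -819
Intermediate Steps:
(-118 + 27)*s(R(0*(-5) - 1)) = (-118 + 27)*(-3/(0*(-5) - 1))**2 = -91*9/(0 - 1)**2 = -91*(-3/(-1))**2 = -91*(-3*(-1))**2 = -91*3**2 = -91*9 = -819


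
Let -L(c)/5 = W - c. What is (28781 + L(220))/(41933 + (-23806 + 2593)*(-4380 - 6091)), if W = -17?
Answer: 14983/111081628 ≈ 0.00013488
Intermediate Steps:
L(c) = 85 + 5*c (L(c) = -5*(-17 - c) = 85 + 5*c)
(28781 + L(220))/(41933 + (-23806 + 2593)*(-4380 - 6091)) = (28781 + (85 + 5*220))/(41933 + (-23806 + 2593)*(-4380 - 6091)) = (28781 + (85 + 1100))/(41933 - 21213*(-10471)) = (28781 + 1185)/(41933 + 222121323) = 29966/222163256 = 29966*(1/222163256) = 14983/111081628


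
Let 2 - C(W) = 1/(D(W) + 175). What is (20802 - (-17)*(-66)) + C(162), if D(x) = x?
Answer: 6632833/337 ≈ 19682.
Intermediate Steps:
C(W) = 2 - 1/(175 + W) (C(W) = 2 - 1/(W + 175) = 2 - 1/(175 + W))
(20802 - (-17)*(-66)) + C(162) = (20802 - (-17)*(-66)) + (349 + 2*162)/(175 + 162) = (20802 - 1*1122) + (349 + 324)/337 = (20802 - 1122) + (1/337)*673 = 19680 + 673/337 = 6632833/337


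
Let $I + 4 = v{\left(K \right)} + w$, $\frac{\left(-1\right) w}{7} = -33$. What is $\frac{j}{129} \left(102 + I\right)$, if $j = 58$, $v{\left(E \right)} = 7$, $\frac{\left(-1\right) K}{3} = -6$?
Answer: $\frac{6496}{43} \approx 151.07$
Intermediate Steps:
$K = 18$ ($K = \left(-3\right) \left(-6\right) = 18$)
$w = 231$ ($w = \left(-7\right) \left(-33\right) = 231$)
$I = 234$ ($I = -4 + \left(7 + 231\right) = -4 + 238 = 234$)
$\frac{j}{129} \left(102 + I\right) = \frac{58}{129} \left(102 + 234\right) = 58 \cdot \frac{1}{129} \cdot 336 = \frac{58}{129} \cdot 336 = \frac{6496}{43}$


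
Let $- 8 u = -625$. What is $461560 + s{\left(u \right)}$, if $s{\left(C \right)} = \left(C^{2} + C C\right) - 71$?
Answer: $\frac{15158273}{32} \approx 4.737 \cdot 10^{5}$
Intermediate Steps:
$u = \frac{625}{8}$ ($u = \left(- \frac{1}{8}\right) \left(-625\right) = \frac{625}{8} \approx 78.125$)
$s{\left(C \right)} = -71 + 2 C^{2}$ ($s{\left(C \right)} = \left(C^{2} + C^{2}\right) - 71 = 2 C^{2} - 71 = -71 + 2 C^{2}$)
$461560 + s{\left(u \right)} = 461560 - \left(71 - 2 \left(\frac{625}{8}\right)^{2}\right) = 461560 + \left(-71 + 2 \cdot \frac{390625}{64}\right) = 461560 + \left(-71 + \frac{390625}{32}\right) = 461560 + \frac{388353}{32} = \frac{15158273}{32}$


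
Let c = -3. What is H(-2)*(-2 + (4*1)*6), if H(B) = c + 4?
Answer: 22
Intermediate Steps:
H(B) = 1 (H(B) = -3 + 4 = 1)
H(-2)*(-2 + (4*1)*6) = 1*(-2 + (4*1)*6) = 1*(-2 + 4*6) = 1*(-2 + 24) = 1*22 = 22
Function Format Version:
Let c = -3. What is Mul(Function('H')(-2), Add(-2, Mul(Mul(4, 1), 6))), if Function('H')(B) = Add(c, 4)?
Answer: 22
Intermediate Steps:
Function('H')(B) = 1 (Function('H')(B) = Add(-3, 4) = 1)
Mul(Function('H')(-2), Add(-2, Mul(Mul(4, 1), 6))) = Mul(1, Add(-2, Mul(Mul(4, 1), 6))) = Mul(1, Add(-2, Mul(4, 6))) = Mul(1, Add(-2, 24)) = Mul(1, 22) = 22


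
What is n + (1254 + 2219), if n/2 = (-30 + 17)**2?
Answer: 3811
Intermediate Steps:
n = 338 (n = 2*(-30 + 17)**2 = 2*(-13)**2 = 2*169 = 338)
n + (1254 + 2219) = 338 + (1254 + 2219) = 338 + 3473 = 3811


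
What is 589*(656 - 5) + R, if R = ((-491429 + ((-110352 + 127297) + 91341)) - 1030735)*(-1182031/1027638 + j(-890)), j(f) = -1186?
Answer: 862634814833902/513819 ≈ 1.6789e+9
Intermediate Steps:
R = 862437796590361/513819 (R = ((-491429 + ((-110352 + 127297) + 91341)) - 1030735)*(-1182031/1027638 - 1186) = ((-491429 + (16945 + 91341)) - 1030735)*(-1182031*1/1027638 - 1186) = ((-491429 + 108286) - 1030735)*(-1182031/1027638 - 1186) = (-383143 - 1030735)*(-1219960699/1027638) = -1413878*(-1219960699/1027638) = 862437796590361/513819 ≈ 1.6785e+9)
589*(656 - 5) + R = 589*(656 - 5) + 862437796590361/513819 = 589*651 + 862437796590361/513819 = 383439 + 862437796590361/513819 = 862634814833902/513819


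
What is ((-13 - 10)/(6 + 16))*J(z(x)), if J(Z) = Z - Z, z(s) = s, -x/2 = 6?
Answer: 0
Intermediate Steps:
x = -12 (x = -2*6 = -12)
J(Z) = 0
((-13 - 10)/(6 + 16))*J(z(x)) = ((-13 - 10)/(6 + 16))*0 = -23/22*0 = 0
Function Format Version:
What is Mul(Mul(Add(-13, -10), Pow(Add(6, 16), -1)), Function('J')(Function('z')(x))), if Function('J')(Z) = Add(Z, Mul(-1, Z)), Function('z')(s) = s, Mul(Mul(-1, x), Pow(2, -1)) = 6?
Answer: 0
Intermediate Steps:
x = -12 (x = Mul(-2, 6) = -12)
Function('J')(Z) = 0
Mul(Mul(Add(-13, -10), Pow(Add(6, 16), -1)), Function('J')(Function('z')(x))) = Mul(Mul(Add(-13, -10), Pow(Add(6, 16), -1)), 0) = Mul(Mul(-23, Pow(22, -1)), 0) = Mul(Mul(-23, Rational(1, 22)), 0) = Mul(Rational(-23, 22), 0) = 0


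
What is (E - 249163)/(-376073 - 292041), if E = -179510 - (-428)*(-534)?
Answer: 657225/668114 ≈ 0.98370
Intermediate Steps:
E = -408062 (E = -179510 - 1*228552 = -179510 - 228552 = -408062)
(E - 249163)/(-376073 - 292041) = (-408062 - 249163)/(-376073 - 292041) = -657225/(-668114) = -657225*(-1/668114) = 657225/668114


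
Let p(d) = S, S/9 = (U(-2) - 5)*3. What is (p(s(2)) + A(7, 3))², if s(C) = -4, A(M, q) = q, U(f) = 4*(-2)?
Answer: 121104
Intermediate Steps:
U(f) = -8
S = -351 (S = 9*((-8 - 5)*3) = 9*(-13*3) = 9*(-39) = -351)
p(d) = -351
(p(s(2)) + A(7, 3))² = (-351 + 3)² = (-348)² = 121104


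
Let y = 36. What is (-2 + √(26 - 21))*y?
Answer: -72 + 36*√5 ≈ 8.4984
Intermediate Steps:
(-2 + √(26 - 21))*y = (-2 + √(26 - 21))*36 = (-2 + √5)*36 = -72 + 36*√5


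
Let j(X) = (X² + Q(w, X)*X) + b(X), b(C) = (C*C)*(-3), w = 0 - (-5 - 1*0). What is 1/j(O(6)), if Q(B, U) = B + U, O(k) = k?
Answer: -⅙ ≈ -0.16667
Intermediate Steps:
w = 5 (w = 0 - (-5 + 0) = 0 - 1*(-5) = 0 + 5 = 5)
b(C) = -3*C² (b(C) = C²*(-3) = -3*C²)
j(X) = -2*X² + X*(5 + X) (j(X) = (X² + (5 + X)*X) - 3*X² = (X² + X*(5 + X)) - 3*X² = -2*X² + X*(5 + X))
1/j(O(6)) = 1/(6*(5 - 1*6)) = 1/(6*(5 - 6)) = 1/(6*(-1)) = 1/(-6) = -⅙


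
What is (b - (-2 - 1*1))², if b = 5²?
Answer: 784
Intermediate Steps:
b = 25
(b - (-2 - 1*1))² = (25 - (-2 - 1*1))² = (25 - (-2 - 1))² = (25 - 1*(-3))² = (25 + 3)² = 28² = 784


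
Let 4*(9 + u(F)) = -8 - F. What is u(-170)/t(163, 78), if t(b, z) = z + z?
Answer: 21/104 ≈ 0.20192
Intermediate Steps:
t(b, z) = 2*z
u(F) = -11 - F/4 (u(F) = -9 + (-8 - F)/4 = -9 + (-2 - F/4) = -11 - F/4)
u(-170)/t(163, 78) = (-11 - 1/4*(-170))/((2*78)) = (-11 + 85/2)/156 = (63/2)*(1/156) = 21/104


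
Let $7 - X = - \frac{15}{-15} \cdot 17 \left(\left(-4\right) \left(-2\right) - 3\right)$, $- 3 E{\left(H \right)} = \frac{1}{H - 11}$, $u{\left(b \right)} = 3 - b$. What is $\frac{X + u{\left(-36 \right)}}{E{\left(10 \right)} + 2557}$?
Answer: $- \frac{117}{7672} \approx -0.01525$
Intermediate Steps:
$E{\left(H \right)} = - \frac{1}{3 \left(-11 + H\right)}$ ($E{\left(H \right)} = - \frac{1}{3 \left(H - 11\right)} = - \frac{1}{3 \left(-11 + H\right)}$)
$X = -78$ ($X = 7 - - \frac{15}{-15} \cdot 17 \left(\left(-4\right) \left(-2\right) - 3\right) = 7 - \left(-15\right) \left(- \frac{1}{15}\right) 17 \left(8 - 3\right) = 7 - 1 \cdot 17 \cdot 5 = 7 - 17 \cdot 5 = 7 - 85 = -78$)
$\frac{X + u{\left(-36 \right)}}{E{\left(10 \right)} + 2557} = \frac{-78 + \left(3 - -36\right)}{- \frac{1}{-33 + 3 \cdot 10} + 2557} = \frac{-78 + \left(3 + 36\right)}{- \frac{1}{-33 + 30} + 2557} = \frac{-78 + 39}{- \frac{1}{-3} + 2557} = - \frac{39}{\left(-1\right) \left(- \frac{1}{3}\right) + 2557} = - \frac{39}{\frac{1}{3} + 2557} = - \frac{39}{\frac{7672}{3}} = \left(-39\right) \frac{3}{7672} = - \frac{117}{7672}$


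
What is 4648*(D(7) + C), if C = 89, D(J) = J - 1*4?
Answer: 427616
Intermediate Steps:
D(J) = -4 + J (D(J) = J - 4 = -4 + J)
4648*(D(7) + C) = 4648*((-4 + 7) + 89) = 4648*(3 + 89) = 4648*92 = 427616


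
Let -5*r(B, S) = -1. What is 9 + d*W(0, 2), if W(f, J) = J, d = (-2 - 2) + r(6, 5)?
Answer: 7/5 ≈ 1.4000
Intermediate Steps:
r(B, S) = ⅕ (r(B, S) = -⅕*(-1) = ⅕)
d = -19/5 (d = (-2 - 2) + ⅕ = -4 + ⅕ = -19/5 ≈ -3.8000)
9 + d*W(0, 2) = 9 - 19/5*2 = 9 - 38/5 = 7/5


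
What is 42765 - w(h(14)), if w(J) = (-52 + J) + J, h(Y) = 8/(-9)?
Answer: 385369/9 ≈ 42819.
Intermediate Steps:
h(Y) = -8/9 (h(Y) = 8*(-1/9) = -8/9)
w(J) = -52 + 2*J
42765 - w(h(14)) = 42765 - (-52 + 2*(-8/9)) = 42765 - (-52 - 16/9) = 42765 - 1*(-484/9) = 42765 + 484/9 = 385369/9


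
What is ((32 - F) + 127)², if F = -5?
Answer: 26896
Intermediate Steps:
((32 - F) + 127)² = ((32 - 1*(-5)) + 127)² = ((32 + 5) + 127)² = (37 + 127)² = 164² = 26896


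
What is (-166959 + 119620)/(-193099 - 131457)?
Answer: 47339/324556 ≈ 0.14586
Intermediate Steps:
(-166959 + 119620)/(-193099 - 131457) = -47339/(-324556) = -47339*(-1/324556) = 47339/324556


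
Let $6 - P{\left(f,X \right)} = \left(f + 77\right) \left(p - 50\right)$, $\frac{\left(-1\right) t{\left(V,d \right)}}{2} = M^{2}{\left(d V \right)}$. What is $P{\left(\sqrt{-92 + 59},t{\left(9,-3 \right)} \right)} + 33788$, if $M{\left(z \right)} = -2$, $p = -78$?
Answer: $43650 + 128 i \sqrt{33} \approx 43650.0 + 735.3 i$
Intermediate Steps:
$t{\left(V,d \right)} = -8$ ($t{\left(V,d \right)} = - 2 \left(-2\right)^{2} = \left(-2\right) 4 = -8$)
$P{\left(f,X \right)} = 9862 + 128 f$ ($P{\left(f,X \right)} = 6 - \left(f + 77\right) \left(-78 - 50\right) = 6 - \left(77 + f\right) \left(-128\right) = 6 - \left(-9856 - 128 f\right) = 6 + \left(9856 + 128 f\right) = 9862 + 128 f$)
$P{\left(\sqrt{-92 + 59},t{\left(9,-3 \right)} \right)} + 33788 = \left(9862 + 128 \sqrt{-92 + 59}\right) + 33788 = \left(9862 + 128 \sqrt{-33}\right) + 33788 = \left(9862 + 128 i \sqrt{33}\right) + 33788 = 43650 + 128 i \sqrt{33}$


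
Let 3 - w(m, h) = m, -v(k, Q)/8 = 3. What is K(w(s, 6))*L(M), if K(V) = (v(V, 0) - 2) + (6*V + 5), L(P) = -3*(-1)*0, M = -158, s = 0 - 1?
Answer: 0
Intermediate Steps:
s = -1
v(k, Q) = -24 (v(k, Q) = -8*3 = -24)
w(m, h) = 3 - m
L(P) = 0 (L(P) = 3*0 = 0)
K(V) = -21 + 6*V (K(V) = (-24 - 2) + (6*V + 5) = -26 + (5 + 6*V) = -21 + 6*V)
K(w(s, 6))*L(M) = (-21 + 6*(3 - 1*(-1)))*0 = (-21 + 6*(3 + 1))*0 = (-21 + 6*4)*0 = (-21 + 24)*0 = 3*0 = 0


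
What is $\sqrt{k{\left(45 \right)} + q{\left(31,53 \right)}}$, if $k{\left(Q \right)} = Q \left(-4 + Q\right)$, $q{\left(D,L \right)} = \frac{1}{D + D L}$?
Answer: $\frac{\sqrt{574466766}}{558} \approx 42.953$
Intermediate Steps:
$\sqrt{k{\left(45 \right)} + q{\left(31,53 \right)}} = \sqrt{45 \left(-4 + 45\right) + \frac{1}{31 \left(1 + 53\right)}} = \sqrt{45 \cdot 41 + \frac{1}{31 \cdot 54}} = \sqrt{1845 + \frac{1}{31} \cdot \frac{1}{54}} = \sqrt{1845 + \frac{1}{1674}} = \sqrt{\frac{3088531}{1674}} = \frac{\sqrt{574466766}}{558}$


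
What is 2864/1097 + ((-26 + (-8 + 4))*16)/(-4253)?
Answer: 12707152/4665541 ≈ 2.7236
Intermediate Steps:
2864/1097 + ((-26 + (-8 + 4))*16)/(-4253) = 2864*(1/1097) + ((-26 - 4)*16)*(-1/4253) = 2864/1097 - 30*16*(-1/4253) = 2864/1097 - 480*(-1/4253) = 2864/1097 + 480/4253 = 12707152/4665541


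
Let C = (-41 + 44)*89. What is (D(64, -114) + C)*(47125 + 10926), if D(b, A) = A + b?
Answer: 12597067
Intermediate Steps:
C = 267 (C = 3*89 = 267)
(D(64, -114) + C)*(47125 + 10926) = ((-114 + 64) + 267)*(47125 + 10926) = (-50 + 267)*58051 = 217*58051 = 12597067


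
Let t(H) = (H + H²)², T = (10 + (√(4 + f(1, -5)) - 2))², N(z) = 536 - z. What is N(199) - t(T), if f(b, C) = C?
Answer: -10128815 - 15345664*I ≈ -1.0129e+7 - 1.5346e+7*I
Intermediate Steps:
T = (8 + I)² (T = (10 + (√(4 - 5) - 2))² = (10 + (√(-1) - 2))² = (10 + (I - 2))² = (10 + (-2 + I))² = (8 + I)² ≈ 63.0 + 16.0*I)
N(199) - t(T) = (536 - 1*199) - ((8 + I)²)²*(1 + (8 + I)²)² = (536 - 199) - (8 + I)⁴*(1 + (8 + I)²)² = 337 - (1 + (8 + I)²)²*(8 + I)⁴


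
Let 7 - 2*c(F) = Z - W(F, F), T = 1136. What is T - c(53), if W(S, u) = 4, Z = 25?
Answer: 1143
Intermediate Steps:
c(F) = -7 (c(F) = 7/2 - (25 - 1*4)/2 = 7/2 - (25 - 4)/2 = 7/2 - 1/2*21 = 7/2 - 21/2 = -7)
T - c(53) = 1136 - 1*(-7) = 1136 + 7 = 1143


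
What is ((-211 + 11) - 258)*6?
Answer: -2748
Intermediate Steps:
((-211 + 11) - 258)*6 = (-200 - 258)*6 = -458*6 = -2748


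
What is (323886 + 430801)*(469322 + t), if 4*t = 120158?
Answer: 753723264701/2 ≈ 3.7686e+11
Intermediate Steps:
t = 60079/2 (t = (¼)*120158 = 60079/2 ≈ 30040.)
(323886 + 430801)*(469322 + t) = (323886 + 430801)*(469322 + 60079/2) = 754687*(998723/2) = 753723264701/2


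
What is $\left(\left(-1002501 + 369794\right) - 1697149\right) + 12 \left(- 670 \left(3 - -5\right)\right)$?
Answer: $-2394176$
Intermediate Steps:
$\left(\left(-1002501 + 369794\right) - 1697149\right) + 12 \left(- 670 \left(3 - -5\right)\right) = \left(-632707 - 1697149\right) + 12 \left(- 670 \left(3 + 5\right)\right) = -2329856 + 12 \left(\left(-670\right) 8\right) = -2329856 + 12 \left(-5360\right) = -2329856 - 64320 = -2394176$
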